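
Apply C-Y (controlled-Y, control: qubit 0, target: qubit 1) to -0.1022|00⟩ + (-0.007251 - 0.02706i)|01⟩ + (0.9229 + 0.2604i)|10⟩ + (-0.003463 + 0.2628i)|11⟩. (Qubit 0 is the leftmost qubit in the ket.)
-0.1022|00⟩ + (-0.007251 - 0.02706i)|01⟩ + (0.2628 + 0.003463i)|10⟩ + (-0.2604 + 0.9229i)|11⟩

C-Y leaves the control-|0⟩ kets |00⟩, |01⟩ unchanged and applies Y to qubit 1 on the control-|1⟩ pair (|10⟩, |11⟩).
Y = [[0, -i], [i, 0]].
With a = amp(|10⟩) = (0.9229 + 0.2604i) and b = amp(|11⟩) = (-0.003463 + 0.2628i):
new amp(|10⟩) = (-i)·b = (0.2628 + 0.003463i)
new amp(|11⟩) = (i)·a = (-0.2604 + 0.9229i)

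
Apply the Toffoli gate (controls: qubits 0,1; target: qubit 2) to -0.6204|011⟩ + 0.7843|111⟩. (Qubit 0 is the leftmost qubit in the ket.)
-0.6204|011⟩ + 0.7843|110⟩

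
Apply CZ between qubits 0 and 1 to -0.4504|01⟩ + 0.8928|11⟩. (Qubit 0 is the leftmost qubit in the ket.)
-0.4504|01⟩ - 0.8928|11⟩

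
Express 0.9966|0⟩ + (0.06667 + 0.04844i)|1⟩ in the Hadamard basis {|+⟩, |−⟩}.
(0.7518 + 0.03425i)|+⟩ + (0.6576 - 0.03425i)|−⟩

With |ψ⟩ = α|0⟩ + β|1⟩, the Hadamard-basis coefficients are ⟨+|ψ⟩ = (α + β)/√2 and ⟨−|ψ⟩ = (α − β)/√2.
Here α = 0.9966, β = (0.06667 + 0.04844i): (α + β)/√2 = (0.7518 + 0.03425i), (α − β)/√2 = (0.6576 - 0.03425i).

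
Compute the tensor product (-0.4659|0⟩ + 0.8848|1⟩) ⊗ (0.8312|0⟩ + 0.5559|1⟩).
-0.3873|00⟩ - 0.259|01⟩ + 0.7354|10⟩ + 0.4919|11⟩

amp(|b₁b₂…⟩) = product of the factor amplitudes for bits b₁, b₂, …; only kets whose every factor amplitude is nonzero survive.
|00⟩: (-0.4659)(0.8312) = -0.3873
|01⟩: (-0.4659)(0.5559) = -0.259
|10⟩: (0.8848)(0.8312) = 0.7354
|11⟩: (0.8848)(0.5559) = 0.4919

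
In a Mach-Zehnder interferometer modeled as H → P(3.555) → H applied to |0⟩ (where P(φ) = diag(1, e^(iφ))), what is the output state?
(0.04212 - 0.2009i)|0⟩ + (0.9579 + 0.2009i)|1⟩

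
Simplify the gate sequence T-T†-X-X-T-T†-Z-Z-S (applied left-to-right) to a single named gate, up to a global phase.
S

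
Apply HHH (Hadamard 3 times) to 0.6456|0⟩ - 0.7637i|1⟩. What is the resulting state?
(0.4565 - 0.54i)|0⟩ + (0.4565 + 0.54i)|1⟩

H² = I, so H^3 = H: a single Hadamard. With (a, b) = (0.6456, -0.7637i), H gives ((a + b)/√2, (a − b)/√2) = ((0.4565 - 0.54i), (0.4565 + 0.54i)).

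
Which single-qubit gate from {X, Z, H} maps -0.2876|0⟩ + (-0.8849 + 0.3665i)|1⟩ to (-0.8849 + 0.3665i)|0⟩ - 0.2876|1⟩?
X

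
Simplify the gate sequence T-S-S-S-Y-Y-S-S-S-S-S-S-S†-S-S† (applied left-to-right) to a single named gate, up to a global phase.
T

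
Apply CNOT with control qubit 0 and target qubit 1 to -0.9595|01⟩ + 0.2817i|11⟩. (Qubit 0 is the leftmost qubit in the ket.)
-0.9595|01⟩ + 0.2817i|10⟩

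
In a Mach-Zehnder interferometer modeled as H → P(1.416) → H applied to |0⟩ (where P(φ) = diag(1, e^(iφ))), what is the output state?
(0.5771 + 0.494i)|0⟩ + (0.4229 - 0.494i)|1⟩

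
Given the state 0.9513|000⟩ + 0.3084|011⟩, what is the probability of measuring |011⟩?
0.09511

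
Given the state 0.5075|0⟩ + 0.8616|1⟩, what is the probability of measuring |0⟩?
0.2576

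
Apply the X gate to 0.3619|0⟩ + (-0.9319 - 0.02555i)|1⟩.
(-0.9319 - 0.02555i)|0⟩ + 0.3619|1⟩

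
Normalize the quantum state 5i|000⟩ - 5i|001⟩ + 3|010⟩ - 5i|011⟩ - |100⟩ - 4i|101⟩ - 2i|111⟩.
0.488i|000⟩ - 0.488i|001⟩ + 0.2928|010⟩ - 0.488i|011⟩ - 0.09759|100⟩ - 0.3904i|101⟩ - 0.1952i|111⟩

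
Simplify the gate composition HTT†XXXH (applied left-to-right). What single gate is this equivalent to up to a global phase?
Z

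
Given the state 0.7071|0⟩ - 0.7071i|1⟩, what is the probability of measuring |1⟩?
0.5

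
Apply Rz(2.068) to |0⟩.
(0.5114 - 0.8594i)|0⟩

Rz(2.068) = [[e^(−iθ/2), 0], [0, e^(iθ/2)]] with e^(±iθ/2) = cos(θ/2) ± i·sin(θ/2); θ = 2.068, cos(θ/2) ≈ 0.511386, sin(θ/2) ≈ 0.859351.
With a = amp(|0⟩) = 1 and b = amp(|1⟩) = 0:
new amp(|0⟩) = (0.511386 - 0.859351i)·a = (0.5114 - 0.8594i)
new amp(|1⟩) = (0.511386 + 0.859351i)·b = 0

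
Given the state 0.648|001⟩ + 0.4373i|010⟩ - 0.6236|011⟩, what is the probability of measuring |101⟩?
0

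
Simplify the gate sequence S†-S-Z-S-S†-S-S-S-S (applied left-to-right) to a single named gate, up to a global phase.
Z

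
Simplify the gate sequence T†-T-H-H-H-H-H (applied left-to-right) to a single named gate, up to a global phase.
H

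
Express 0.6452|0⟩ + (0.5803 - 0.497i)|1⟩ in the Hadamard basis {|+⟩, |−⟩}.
(0.8666 - 0.3514i)|+⟩ + (0.04589 + 0.3514i)|−⟩

With |ψ⟩ = α|0⟩ + β|1⟩, the Hadamard-basis coefficients are ⟨+|ψ⟩ = (α + β)/√2 and ⟨−|ψ⟩ = (α − β)/√2.
Here α = 0.6452, β = (0.5803 - 0.497i): (α + β)/√2 = (0.8666 - 0.3514i), (α − β)/√2 = (0.04589 + 0.3514i).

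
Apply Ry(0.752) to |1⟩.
-0.3672|0⟩ + 0.9301|1⟩

Ry(0.752) = [[cos(θ/2), −sin(θ/2)], [sin(θ/2), cos(θ/2)]]; θ = 0.752, cos(θ/2) ≈ 0.930141, sin(θ/2) ≈ 0.367203.
With a = amp(|0⟩) = 0 and b = amp(|1⟩) = 1:
new amp(|0⟩) = (0.930141)·a + (-0.367203)·b = -0.3672
new amp(|1⟩) = (0.367203)·a + (0.930141)·b = 0.9301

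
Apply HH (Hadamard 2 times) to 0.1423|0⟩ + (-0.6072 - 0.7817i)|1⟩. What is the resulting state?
0.1423|0⟩ + (-0.6072 - 0.7817i)|1⟩

H² = I, so an even number of Hadamards cancels: H^2 = I and the state is unchanged.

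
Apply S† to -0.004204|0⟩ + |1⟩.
-0.004204|0⟩ - i|1⟩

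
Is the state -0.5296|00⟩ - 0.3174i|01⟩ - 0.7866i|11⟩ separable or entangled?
Entangled

Writing the state as a|00⟩ + b|01⟩ + c|10⟩ + d|11⟩, it is a product state iff ad − bc = 0.
Here (a, b, c, d) = (-0.5296, -0.3174i, 0, -0.7866i): ad − bc = (-0.5296)(-0.7866i) − (-0.3174i)(0) = 0.4166i ≠ 0, so the state is entangled.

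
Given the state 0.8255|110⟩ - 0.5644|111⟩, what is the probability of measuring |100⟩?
0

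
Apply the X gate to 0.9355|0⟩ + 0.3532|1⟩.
0.3532|0⟩ + 0.9355|1⟩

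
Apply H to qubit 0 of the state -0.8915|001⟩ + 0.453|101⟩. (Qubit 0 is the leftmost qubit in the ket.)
-0.3101|001⟩ - 0.9507|101⟩

H on qubit 0 mixes each pair of kets that differ only in qubit 0: amplitudes (a, b) of (|…0…⟩, |…1…⟩) become ((a + b)/√2, (a − b)/√2). Kets absent from the input have amplitude 0.
(|001⟩, |101⟩): (a, b) = (-0.8915, 0.453) → (-0.3101, -0.9507)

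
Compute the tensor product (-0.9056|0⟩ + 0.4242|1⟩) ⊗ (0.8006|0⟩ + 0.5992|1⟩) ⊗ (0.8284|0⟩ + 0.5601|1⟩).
-0.6006|000⟩ - 0.4061|001⟩ - 0.4495|010⟩ - 0.3039|011⟩ + 0.2813|100⟩ + 0.1902|101⟩ + 0.2106|110⟩ + 0.1424|111⟩

amp(|b₁b₂…⟩) = product of the factor amplitudes for bits b₁, b₂, …; only kets whose every factor amplitude is nonzero survive.
|000⟩: (-0.9056)(0.8006)(0.8284) = -0.6006
|001⟩: (-0.9056)(0.8006)(0.5601) = -0.4061
|010⟩: (-0.9056)(0.5992)(0.8284) = -0.4495
|011⟩: (-0.9056)(0.5992)(0.5601) = -0.3039
|100⟩: (0.4242)(0.8006)(0.8284) = 0.2813
|101⟩: (0.4242)(0.8006)(0.5601) = 0.1902
|110⟩: (0.4242)(0.5992)(0.8284) = 0.2106
|111⟩: (0.4242)(0.5992)(0.5601) = 0.1424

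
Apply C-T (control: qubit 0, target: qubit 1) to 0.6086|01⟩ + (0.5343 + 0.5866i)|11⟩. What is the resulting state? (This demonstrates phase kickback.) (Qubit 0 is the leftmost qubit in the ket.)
0.6086|01⟩ + (-0.03698 + 0.7926i)|11⟩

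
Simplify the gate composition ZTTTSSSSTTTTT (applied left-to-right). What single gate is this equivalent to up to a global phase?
Z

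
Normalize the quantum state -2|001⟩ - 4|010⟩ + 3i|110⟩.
-0.3714|001⟩ - 0.7428|010⟩ + 0.5571i|110⟩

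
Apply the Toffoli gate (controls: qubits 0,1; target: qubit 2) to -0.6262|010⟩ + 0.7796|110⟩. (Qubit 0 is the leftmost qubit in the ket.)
-0.6262|010⟩ + 0.7796|111⟩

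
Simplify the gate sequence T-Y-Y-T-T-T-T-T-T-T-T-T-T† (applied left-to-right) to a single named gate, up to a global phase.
T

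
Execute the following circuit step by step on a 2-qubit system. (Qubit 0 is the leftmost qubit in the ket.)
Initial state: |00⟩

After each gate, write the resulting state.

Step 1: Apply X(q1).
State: |01⟩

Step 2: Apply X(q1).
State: |00⟩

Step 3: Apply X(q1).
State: |01⟩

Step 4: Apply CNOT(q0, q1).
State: |01⟩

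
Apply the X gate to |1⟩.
|0⟩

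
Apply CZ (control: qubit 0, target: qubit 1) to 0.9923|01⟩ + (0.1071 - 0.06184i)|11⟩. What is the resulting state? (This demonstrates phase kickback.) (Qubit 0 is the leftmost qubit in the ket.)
0.9923|01⟩ + (-0.1071 + 0.06184i)|11⟩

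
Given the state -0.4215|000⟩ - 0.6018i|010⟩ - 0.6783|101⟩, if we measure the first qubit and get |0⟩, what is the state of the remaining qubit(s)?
-0.5737|00⟩ - 0.8191i|10⟩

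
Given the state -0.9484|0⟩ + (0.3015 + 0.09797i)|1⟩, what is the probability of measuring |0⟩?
0.8995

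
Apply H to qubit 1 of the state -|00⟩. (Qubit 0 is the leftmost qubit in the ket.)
-1/√2|00⟩ - 1/√2|01⟩

H on qubit 1 mixes each pair of kets that differ only in qubit 1: amplitudes (a, b) of (|…0…⟩, |…1…⟩) become ((a + b)/√2, (a − b)/√2). Kets absent from the input have amplitude 0.
(|00⟩, |01⟩): (a, b) = (-1, 0) → (-1/√2, -1/√2)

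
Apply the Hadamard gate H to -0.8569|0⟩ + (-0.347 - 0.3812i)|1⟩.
(-0.8513 - 0.2695i)|0⟩ + (-0.3606 + 0.2695i)|1⟩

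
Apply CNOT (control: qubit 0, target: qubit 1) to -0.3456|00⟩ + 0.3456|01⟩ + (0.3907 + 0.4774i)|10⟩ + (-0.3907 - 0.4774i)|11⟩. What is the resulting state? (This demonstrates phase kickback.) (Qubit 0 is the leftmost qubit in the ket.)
-0.3456|00⟩ + 0.3456|01⟩ + (-0.3907 - 0.4774i)|10⟩ + (0.3907 + 0.4774i)|11⟩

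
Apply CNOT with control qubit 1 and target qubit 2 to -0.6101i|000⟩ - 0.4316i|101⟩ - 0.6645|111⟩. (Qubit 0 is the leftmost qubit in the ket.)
-0.6101i|000⟩ - 0.4316i|101⟩ - 0.6645|110⟩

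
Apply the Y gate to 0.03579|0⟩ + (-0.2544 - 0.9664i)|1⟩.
(-0.9664 + 0.2544i)|0⟩ + 0.03579i|1⟩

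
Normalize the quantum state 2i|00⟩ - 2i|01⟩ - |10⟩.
0.6667i|00⟩ - 0.6667i|01⟩ - 0.3333|10⟩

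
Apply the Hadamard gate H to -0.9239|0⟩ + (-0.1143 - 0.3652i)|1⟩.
(-0.7341 - 0.2582i)|0⟩ + (-0.5725 + 0.2582i)|1⟩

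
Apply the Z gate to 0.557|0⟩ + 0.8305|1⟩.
0.557|0⟩ - 0.8305|1⟩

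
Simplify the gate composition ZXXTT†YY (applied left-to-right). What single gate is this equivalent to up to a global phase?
Z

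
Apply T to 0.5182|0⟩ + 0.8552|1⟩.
0.5182|0⟩ + (0.6047 + 0.6047i)|1⟩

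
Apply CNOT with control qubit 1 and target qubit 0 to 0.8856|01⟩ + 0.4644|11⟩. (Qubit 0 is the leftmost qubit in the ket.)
0.4644|01⟩ + 0.8856|11⟩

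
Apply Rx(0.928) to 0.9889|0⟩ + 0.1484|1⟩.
(0.8843 - 0.06641i)|0⟩ + (0.1327 - 0.4426i)|1⟩

Rx(0.928) = [[cos(θ/2), −i·sin(θ/2)], [−i·sin(θ/2), cos(θ/2)]]; θ = 0.928, cos(θ/2) ≈ 0.89427, sin(θ/2) ≈ 0.447529.
With a = amp(|0⟩) = 0.9889 and b = amp(|1⟩) = 0.1484:
new amp(|0⟩) = (0.89427)·a + (-0.447529i)·b = (0.8843 - 0.06641i)
new amp(|1⟩) = (-0.447529i)·a + (0.89427)·b = (0.1327 - 0.4426i)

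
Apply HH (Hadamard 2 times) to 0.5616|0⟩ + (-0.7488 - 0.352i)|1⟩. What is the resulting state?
0.5616|0⟩ + (-0.7488 - 0.352i)|1⟩

H² = I, so an even number of Hadamards cancels: H^2 = I and the state is unchanged.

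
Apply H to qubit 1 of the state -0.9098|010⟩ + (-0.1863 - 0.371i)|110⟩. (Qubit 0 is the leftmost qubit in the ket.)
-0.6433|000⟩ + 0.6433|010⟩ + (-0.1317 - 0.2623i)|100⟩ + (0.1317 + 0.2623i)|110⟩

H on qubit 1 mixes each pair of kets that differ only in qubit 1: amplitudes (a, b) of (|…0…⟩, |…1…⟩) become ((a + b)/√2, (a − b)/√2). Kets absent from the input have amplitude 0.
(|000⟩, |010⟩): (a, b) = (0, -0.9098) → (-0.6433, 0.6433)
(|100⟩, |110⟩): (a, b) = (0, (-0.1863 - 0.371i)) → ((-0.1317 - 0.2623i), (0.1317 + 0.2623i))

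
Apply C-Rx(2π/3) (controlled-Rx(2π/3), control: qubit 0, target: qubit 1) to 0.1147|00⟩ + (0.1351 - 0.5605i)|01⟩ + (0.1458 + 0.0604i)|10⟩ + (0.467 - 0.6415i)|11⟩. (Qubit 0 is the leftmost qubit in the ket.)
0.1147|00⟩ + (0.1351 - 0.5605i)|01⟩ + (-0.4827 - 0.3742i)|10⟩ + (0.2858 - 0.447i)|11⟩

C-Rx(2π/3) leaves the control-|0⟩ kets |00⟩, |01⟩ unchanged and applies Rx(2π/3) to qubit 1 on the control-|1⟩ pair (|10⟩, |11⟩).
Rx(2π/3) = [[cos(θ/2), −i·sin(θ/2)], [−i·sin(θ/2), cos(θ/2)]]; θ = 2π/3, cos(θ/2) ≈ 0.5, sin(θ/2) ≈ 0.866025.
With a = amp(|10⟩) = (0.1458 + 0.0604i) and b = amp(|11⟩) = (0.467 - 0.6415i):
new amp(|10⟩) = (0.5)·a + (-0.866025i)·b = (-0.4827 - 0.3742i)
new amp(|11⟩) = (-0.866025i)·a + (0.5)·b = (0.2858 - 0.447i)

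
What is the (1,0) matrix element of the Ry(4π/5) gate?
0.9511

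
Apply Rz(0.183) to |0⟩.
(0.9958 - 0.09137i)|0⟩

Rz(0.183) = [[e^(−iθ/2), 0], [0, e^(iθ/2)]] with e^(±iθ/2) = cos(θ/2) ± i·sin(θ/2); θ = 0.183, cos(θ/2) ≈ 0.995817, sin(θ/2) ≈ 0.0913724.
With a = amp(|0⟩) = 1 and b = amp(|1⟩) = 0:
new amp(|0⟩) = (0.995817 - 0.0913724i)·a = (0.9958 - 0.09137i)
new amp(|1⟩) = (0.995817 + 0.0913724i)·b = 0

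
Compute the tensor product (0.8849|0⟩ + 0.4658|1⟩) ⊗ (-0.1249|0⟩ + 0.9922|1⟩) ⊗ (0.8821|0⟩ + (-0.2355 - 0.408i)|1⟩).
-0.09749|000⟩ + (0.02603 + 0.04509i)|001⟩ + 0.7745|010⟩ + (-0.2068 - 0.3582i)|011⟩ - 0.05132|100⟩ + (0.0137 + 0.02374i)|101⟩ + 0.4077|110⟩ + (-0.1088 - 0.1886i)|111⟩

amp(|b₁b₂…⟩) = product of the factor amplitudes for bits b₁, b₂, …; only kets whose every factor amplitude is nonzero survive.
|000⟩: (0.8849)(-0.1249)(0.8821) = -0.09749
|001⟩: (0.8849)(-0.1249)(-0.2355 - 0.408i) = (0.02603 + 0.04509i)
|010⟩: (0.8849)(0.9922)(0.8821) = 0.7745
|011⟩: (0.8849)(0.9922)(-0.2355 - 0.408i) = (-0.2068 - 0.3582i)
|100⟩: (0.4658)(-0.1249)(0.8821) = -0.05132
|101⟩: (0.4658)(-0.1249)(-0.2355 - 0.408i) = (0.0137 + 0.02374i)
|110⟩: (0.4658)(0.9922)(0.8821) = 0.4077
|111⟩: (0.4658)(0.9922)(-0.2355 - 0.408i) = (-0.1088 - 0.1886i)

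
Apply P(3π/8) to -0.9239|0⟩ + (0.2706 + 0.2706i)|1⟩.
-0.9239|0⟩ + (-0.1464 + 0.3536i)|1⟩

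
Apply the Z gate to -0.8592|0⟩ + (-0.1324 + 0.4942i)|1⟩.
-0.8592|0⟩ + (0.1324 - 0.4942i)|1⟩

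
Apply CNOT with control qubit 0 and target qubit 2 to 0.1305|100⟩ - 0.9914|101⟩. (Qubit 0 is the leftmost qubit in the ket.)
-0.9914|100⟩ + 0.1305|101⟩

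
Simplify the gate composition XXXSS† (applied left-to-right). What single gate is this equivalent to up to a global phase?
X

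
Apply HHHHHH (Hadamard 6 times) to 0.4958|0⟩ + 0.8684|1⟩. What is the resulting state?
0.4958|0⟩ + 0.8684|1⟩

H² = I, so an even number of Hadamards cancels: H^6 = I and the state is unchanged.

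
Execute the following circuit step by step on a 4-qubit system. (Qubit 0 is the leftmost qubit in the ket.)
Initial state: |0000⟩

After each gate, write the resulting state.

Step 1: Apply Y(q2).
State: i|0010⟩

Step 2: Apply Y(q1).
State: -|0110⟩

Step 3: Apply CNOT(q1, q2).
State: -|0100⟩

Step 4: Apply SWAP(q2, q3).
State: -|0100⟩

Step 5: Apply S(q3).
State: -|0100⟩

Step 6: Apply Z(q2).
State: -|0100⟩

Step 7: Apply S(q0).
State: -|0100⟩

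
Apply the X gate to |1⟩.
|0⟩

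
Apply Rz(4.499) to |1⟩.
(-0.6278 + 0.7784i)|1⟩

Rz(4.499) = [[e^(−iθ/2), 0], [0, e^(iθ/2)]] with e^(±iθ/2) = cos(θ/2) ± i·sin(θ/2); θ = 4.499, cos(θ/2) ≈ -0.627785, sin(θ/2) ≈ 0.778387.
With a = amp(|0⟩) = 0 and b = amp(|1⟩) = 1:
new amp(|0⟩) = (-0.627785 - 0.778387i)·a = 0
new amp(|1⟩) = (-0.627785 + 0.778387i)·b = (-0.6278 + 0.7784i)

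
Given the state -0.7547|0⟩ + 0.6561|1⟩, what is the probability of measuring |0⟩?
0.5696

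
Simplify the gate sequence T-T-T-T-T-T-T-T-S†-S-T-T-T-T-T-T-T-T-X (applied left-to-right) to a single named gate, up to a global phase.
X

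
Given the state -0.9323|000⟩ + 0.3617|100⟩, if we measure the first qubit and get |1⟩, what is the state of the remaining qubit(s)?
|00⟩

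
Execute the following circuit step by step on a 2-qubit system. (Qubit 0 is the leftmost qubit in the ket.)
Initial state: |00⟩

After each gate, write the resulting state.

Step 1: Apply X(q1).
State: |01⟩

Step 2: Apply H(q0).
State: 1/√2|01⟩ + 1/√2|11⟩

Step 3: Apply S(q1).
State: (1/√2)i|01⟩ + (1/√2)i|11⟩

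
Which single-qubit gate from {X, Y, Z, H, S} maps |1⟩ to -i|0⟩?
Y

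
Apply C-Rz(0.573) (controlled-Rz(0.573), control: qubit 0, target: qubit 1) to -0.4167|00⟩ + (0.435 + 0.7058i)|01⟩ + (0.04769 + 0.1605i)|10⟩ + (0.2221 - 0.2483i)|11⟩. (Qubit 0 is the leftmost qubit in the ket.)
-0.4167|00⟩ + (0.435 + 0.7058i)|01⟩ + (0.0911 + 0.1405i)|10⟩ + (0.2832 - 0.1754i)|11⟩

C-Rz(0.573) leaves the control-|0⟩ kets |00⟩, |01⟩ unchanged and applies Rz(0.573) to qubit 1 on the control-|1⟩ pair (|10⟩, |11⟩).
Rz(0.573) = [[e^(−iθ/2), 0], [0, e^(iθ/2)]] with e^(±iθ/2) = cos(θ/2) ± i·sin(θ/2); θ = 0.573, cos(θ/2) ≈ 0.959239, sin(θ/2) ≈ 0.282597.
With a = amp(|10⟩) = (0.04769 + 0.1605i) and b = amp(|11⟩) = (0.2221 - 0.2483i):
new amp(|10⟩) = (0.959239 - 0.282597i)·a = (0.0911 + 0.1405i)
new amp(|11⟩) = (0.959239 + 0.282597i)·b = (0.2832 - 0.1754i)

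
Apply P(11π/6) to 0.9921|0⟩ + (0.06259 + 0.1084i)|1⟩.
0.9921|0⟩ + (0.1084 + 0.06258i)|1⟩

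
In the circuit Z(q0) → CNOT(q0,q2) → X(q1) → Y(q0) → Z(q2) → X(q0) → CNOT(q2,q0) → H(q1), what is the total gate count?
8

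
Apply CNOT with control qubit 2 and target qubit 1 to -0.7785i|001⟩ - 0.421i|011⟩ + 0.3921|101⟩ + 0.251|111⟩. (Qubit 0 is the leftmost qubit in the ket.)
-0.421i|001⟩ - 0.7785i|011⟩ + 0.251|101⟩ + 0.3921|111⟩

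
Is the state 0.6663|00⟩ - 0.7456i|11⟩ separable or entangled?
Entangled

Writing the state as a|00⟩ + b|01⟩ + c|10⟩ + d|11⟩, it is a product state iff ad − bc = 0.
Here (a, b, c, d) = (0.6663, 0, 0, -0.7456i): ad − bc = (0.6663)(-0.7456i) − (0)(0) = -0.4968i ≠ 0, so the state is entangled.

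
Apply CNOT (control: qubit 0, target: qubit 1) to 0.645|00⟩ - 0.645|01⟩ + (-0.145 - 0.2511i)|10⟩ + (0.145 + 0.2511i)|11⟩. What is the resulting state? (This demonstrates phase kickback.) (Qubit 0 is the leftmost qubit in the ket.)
0.645|00⟩ - 0.645|01⟩ + (0.145 + 0.2511i)|10⟩ + (-0.145 - 0.2511i)|11⟩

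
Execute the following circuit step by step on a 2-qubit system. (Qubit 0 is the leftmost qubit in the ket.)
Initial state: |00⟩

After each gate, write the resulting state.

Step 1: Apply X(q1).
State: |01⟩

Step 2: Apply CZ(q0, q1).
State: |01⟩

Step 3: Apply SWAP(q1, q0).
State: |10⟩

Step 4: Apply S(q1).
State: |10⟩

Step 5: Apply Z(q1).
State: |10⟩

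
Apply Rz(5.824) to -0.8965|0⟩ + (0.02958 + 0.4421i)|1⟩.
(0.873 + 0.204i)|0⟩ + (-0.1294 - 0.4238i)|1⟩

Rz(5.824) = [[e^(−iθ/2), 0], [0, e^(iθ/2)]] with e^(±iθ/2) = cos(θ/2) ± i·sin(θ/2); θ = 5.824, cos(θ/2) ≈ -0.973759, sin(θ/2) ≈ 0.227581.
With a = amp(|0⟩) = -0.8965 and b = amp(|1⟩) = (0.02958 + 0.4421i):
new amp(|0⟩) = (-0.973759 - 0.227581i)·a = (0.873 + 0.204i)
new amp(|1⟩) = (-0.973759 + 0.227581i)·b = (-0.1294 - 0.4238i)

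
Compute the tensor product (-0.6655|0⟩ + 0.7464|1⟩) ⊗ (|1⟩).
-0.6655|01⟩ + 0.7464|11⟩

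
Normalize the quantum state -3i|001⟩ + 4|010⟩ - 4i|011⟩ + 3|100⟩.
-0.4243i|001⟩ + 0.5657|010⟩ - 0.5657i|011⟩ + 0.4243|100⟩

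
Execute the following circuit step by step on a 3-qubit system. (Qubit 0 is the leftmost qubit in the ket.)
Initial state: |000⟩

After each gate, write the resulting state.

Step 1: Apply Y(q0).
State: i|100⟩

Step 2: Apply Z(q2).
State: i|100⟩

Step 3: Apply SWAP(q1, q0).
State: i|010⟩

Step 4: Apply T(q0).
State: i|010⟩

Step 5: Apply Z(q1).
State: -i|010⟩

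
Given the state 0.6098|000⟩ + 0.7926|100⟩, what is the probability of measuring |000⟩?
0.3719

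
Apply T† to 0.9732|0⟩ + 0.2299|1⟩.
0.9732|0⟩ + (0.1626 - 0.1626i)|1⟩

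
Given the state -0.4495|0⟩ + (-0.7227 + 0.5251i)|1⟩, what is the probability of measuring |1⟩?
0.798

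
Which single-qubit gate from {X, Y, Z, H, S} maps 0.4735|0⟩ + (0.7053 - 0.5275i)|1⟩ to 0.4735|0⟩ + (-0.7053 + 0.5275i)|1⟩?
Z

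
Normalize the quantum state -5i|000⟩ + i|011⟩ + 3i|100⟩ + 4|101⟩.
-0.7001i|000⟩ + 0.14i|011⟩ + 0.4201i|100⟩ + 0.5601|101⟩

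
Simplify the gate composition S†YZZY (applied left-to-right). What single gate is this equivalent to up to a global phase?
S†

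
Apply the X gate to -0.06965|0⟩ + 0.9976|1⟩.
0.9976|0⟩ - 0.06965|1⟩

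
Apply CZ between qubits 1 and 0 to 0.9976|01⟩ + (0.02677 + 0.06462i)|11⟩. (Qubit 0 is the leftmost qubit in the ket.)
0.9976|01⟩ + (-0.02677 - 0.06462i)|11⟩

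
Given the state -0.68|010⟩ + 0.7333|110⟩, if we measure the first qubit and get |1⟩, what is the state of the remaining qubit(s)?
|10⟩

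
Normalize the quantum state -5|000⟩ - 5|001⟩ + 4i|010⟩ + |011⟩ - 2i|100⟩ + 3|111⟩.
-0.559|000⟩ - 0.559|001⟩ + (1/√5)i|010⟩ + 0.1118|011⟩ - 0.2236i|100⟩ + 0.3354|111⟩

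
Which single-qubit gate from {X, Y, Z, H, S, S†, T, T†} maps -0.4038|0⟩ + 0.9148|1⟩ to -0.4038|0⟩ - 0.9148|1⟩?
Z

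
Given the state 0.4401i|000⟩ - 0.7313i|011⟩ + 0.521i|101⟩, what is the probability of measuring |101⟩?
0.2714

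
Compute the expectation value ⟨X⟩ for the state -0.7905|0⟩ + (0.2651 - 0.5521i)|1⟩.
-0.4191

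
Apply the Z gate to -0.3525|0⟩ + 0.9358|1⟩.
-0.3525|0⟩ - 0.9358|1⟩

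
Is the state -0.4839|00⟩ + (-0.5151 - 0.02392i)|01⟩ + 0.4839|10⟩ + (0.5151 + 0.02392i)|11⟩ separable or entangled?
Separable

Writing the state as a|00⟩ + b|01⟩ + c|10⟩ + d|11⟩, it is a product state iff ad − bc = 0.
Here (a, b, c, d) = (-0.4839, (-0.5151 - 0.02392i), 0.4839, (0.5151 + 0.02392i)): ad − bc = (-0.4839)(0.5151 + 0.02392i) − (-0.5151 - 0.02392i)(0.4839) = 0, so the state is separable.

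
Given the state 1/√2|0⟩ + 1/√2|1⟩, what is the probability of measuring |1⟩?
1/2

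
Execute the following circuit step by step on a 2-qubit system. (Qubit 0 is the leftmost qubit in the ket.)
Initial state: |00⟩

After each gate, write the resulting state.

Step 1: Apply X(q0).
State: |10⟩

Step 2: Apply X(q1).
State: |11⟩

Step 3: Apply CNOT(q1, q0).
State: |01⟩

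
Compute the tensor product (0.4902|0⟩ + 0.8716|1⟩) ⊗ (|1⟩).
0.4902|01⟩ + 0.8716|11⟩

amp(|b₁b₂…⟩) = product of the factor amplitudes for bits b₁, b₂, …; only kets whose every factor amplitude is nonzero survive.
|01⟩: (0.4902)(1) = 0.4902
|11⟩: (0.8716)(1) = 0.8716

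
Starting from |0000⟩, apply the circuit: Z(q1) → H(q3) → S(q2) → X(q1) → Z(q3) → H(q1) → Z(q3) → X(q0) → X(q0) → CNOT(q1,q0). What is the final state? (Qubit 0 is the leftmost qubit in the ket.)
1/2|0000⟩ + 1/2|0001⟩ - 1/2|1100⟩ - 1/2|1101⟩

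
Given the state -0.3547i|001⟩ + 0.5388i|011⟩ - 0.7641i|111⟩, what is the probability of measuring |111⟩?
0.5838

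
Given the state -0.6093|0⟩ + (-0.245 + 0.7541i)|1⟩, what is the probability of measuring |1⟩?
0.6287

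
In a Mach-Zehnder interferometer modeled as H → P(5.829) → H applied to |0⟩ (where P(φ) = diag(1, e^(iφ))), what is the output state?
(0.9493 - 0.2194i)|0⟩ + (0.05069 + 0.2194i)|1⟩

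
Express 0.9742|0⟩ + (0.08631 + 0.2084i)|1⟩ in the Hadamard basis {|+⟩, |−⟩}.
(0.7499 + 0.1474i)|+⟩ + (0.6278 - 0.1474i)|−⟩

With |ψ⟩ = α|0⟩ + β|1⟩, the Hadamard-basis coefficients are ⟨+|ψ⟩ = (α + β)/√2 and ⟨−|ψ⟩ = (α − β)/√2.
Here α = 0.9742, β = (0.08631 + 0.2084i): (α + β)/√2 = (0.7499 + 0.1474i), (α − β)/√2 = (0.6278 - 0.1474i).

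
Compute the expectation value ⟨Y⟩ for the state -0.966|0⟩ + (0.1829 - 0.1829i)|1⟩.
0.3534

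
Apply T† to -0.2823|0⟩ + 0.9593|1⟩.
-0.2823|0⟩ + (0.6783 - 0.6783i)|1⟩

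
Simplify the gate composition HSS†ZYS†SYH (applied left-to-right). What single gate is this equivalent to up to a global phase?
X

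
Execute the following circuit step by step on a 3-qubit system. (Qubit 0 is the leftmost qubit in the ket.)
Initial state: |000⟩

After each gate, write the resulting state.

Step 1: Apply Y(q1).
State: i|010⟩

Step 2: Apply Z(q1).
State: -i|010⟩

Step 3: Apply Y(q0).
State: |110⟩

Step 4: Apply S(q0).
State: i|110⟩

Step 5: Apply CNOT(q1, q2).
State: i|111⟩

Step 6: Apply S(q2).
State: -|111⟩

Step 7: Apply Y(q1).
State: i|101⟩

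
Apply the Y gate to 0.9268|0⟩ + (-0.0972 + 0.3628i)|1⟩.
(0.3628 + 0.0972i)|0⟩ + 0.9268i|1⟩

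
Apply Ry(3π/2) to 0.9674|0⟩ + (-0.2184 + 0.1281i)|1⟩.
(-0.5296 - 0.09058i)|0⟩ + (0.8385 - 0.09058i)|1⟩

Ry(3π/2) = [[cos(θ/2), −sin(θ/2)], [sin(θ/2), cos(θ/2)]]; θ = 3π/2, cos(θ/2) ≈ -0.707107, sin(θ/2) ≈ 0.707107.
With a = amp(|0⟩) = 0.9674 and b = amp(|1⟩) = (-0.2184 + 0.1281i):
new amp(|0⟩) = (-0.707107)·a + (-0.707107)·b = (-0.5296 - 0.09058i)
new amp(|1⟩) = (0.707107)·a + (-0.707107)·b = (0.8385 - 0.09058i)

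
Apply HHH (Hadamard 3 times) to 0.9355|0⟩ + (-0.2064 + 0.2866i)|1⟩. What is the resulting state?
(0.5156 + 0.2027i)|0⟩ + (0.8074 - 0.2027i)|1⟩

H² = I, so H^3 = H: a single Hadamard. With (a, b) = (0.9355, (-0.2064 + 0.2866i)), H gives ((a + b)/√2, (a − b)/√2) = ((0.5156 + 0.2027i), (0.8074 - 0.2027i)).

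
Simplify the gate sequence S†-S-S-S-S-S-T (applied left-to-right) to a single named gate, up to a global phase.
T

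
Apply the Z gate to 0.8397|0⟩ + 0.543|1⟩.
0.8397|0⟩ - 0.543|1⟩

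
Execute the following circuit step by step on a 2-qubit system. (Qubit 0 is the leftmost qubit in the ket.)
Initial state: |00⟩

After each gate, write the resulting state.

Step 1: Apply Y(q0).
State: i|10⟩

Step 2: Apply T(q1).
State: i|10⟩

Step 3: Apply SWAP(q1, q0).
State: i|01⟩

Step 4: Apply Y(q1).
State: |00⟩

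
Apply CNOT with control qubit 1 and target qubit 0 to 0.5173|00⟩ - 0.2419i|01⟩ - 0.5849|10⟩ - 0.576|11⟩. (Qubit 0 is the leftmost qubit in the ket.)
0.5173|00⟩ - 0.576|01⟩ - 0.5849|10⟩ - 0.2419i|11⟩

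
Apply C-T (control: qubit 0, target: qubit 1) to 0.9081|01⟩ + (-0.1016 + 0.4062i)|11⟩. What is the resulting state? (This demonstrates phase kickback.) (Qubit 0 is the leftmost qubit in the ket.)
0.9081|01⟩ + (-0.3591 + 0.2154i)|11⟩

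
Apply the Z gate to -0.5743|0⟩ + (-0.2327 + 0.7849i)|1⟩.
-0.5743|0⟩ + (0.2327 - 0.7849i)|1⟩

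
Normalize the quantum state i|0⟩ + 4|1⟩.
0.2425i|0⟩ + 0.9701|1⟩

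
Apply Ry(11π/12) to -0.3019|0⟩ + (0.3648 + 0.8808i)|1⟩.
(-0.4011 - 0.8733i)|0⟩ + (-0.2517 + 0.115i)|1⟩

Ry(11π/12) = [[cos(θ/2), −sin(θ/2)], [sin(θ/2), cos(θ/2)]]; θ = 11π/12, cos(θ/2) ≈ 0.130526, sin(θ/2) ≈ 0.991445.
With a = amp(|0⟩) = -0.3019 and b = amp(|1⟩) = (0.3648 + 0.8808i):
new amp(|0⟩) = (0.130526)·a + (-0.991445)·b = (-0.4011 - 0.8733i)
new amp(|1⟩) = (0.991445)·a + (0.130526)·b = (-0.2517 + 0.115i)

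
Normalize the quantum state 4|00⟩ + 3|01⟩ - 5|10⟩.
0.5657|00⟩ + 0.4243|01⟩ - 1/√2|10⟩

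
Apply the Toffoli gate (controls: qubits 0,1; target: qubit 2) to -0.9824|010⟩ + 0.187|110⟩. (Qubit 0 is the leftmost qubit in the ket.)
-0.9824|010⟩ + 0.187|111⟩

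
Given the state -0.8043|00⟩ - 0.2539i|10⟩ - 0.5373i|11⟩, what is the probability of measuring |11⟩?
0.2887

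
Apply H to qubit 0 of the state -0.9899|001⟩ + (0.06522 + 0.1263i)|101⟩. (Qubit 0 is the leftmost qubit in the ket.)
(-0.6538 + 0.08931i)|001⟩ + (-0.7461 - 0.08931i)|101⟩

H on qubit 0 mixes each pair of kets that differ only in qubit 0: amplitudes (a, b) of (|…0…⟩, |…1…⟩) become ((a + b)/√2, (a − b)/√2). Kets absent from the input have amplitude 0.
(|001⟩, |101⟩): (a, b) = (-0.9899, (0.06522 + 0.1263i)) → ((-0.6538 + 0.08931i), (-0.7461 - 0.08931i))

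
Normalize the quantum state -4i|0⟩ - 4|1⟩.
-(1/√2)i|0⟩ - 1/√2|1⟩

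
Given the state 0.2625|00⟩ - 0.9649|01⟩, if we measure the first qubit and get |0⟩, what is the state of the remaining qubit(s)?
0.2625|0⟩ - 0.9649|1⟩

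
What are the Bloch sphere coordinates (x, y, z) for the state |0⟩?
(0, 0, 1)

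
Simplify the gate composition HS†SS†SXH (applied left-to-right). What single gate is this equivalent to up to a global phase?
Z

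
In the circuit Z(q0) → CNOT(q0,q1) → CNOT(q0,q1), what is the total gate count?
3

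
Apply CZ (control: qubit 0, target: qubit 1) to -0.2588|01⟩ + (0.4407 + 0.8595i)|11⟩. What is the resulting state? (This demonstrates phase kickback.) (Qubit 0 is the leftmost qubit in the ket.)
-0.2588|01⟩ + (-0.4407 - 0.8595i)|11⟩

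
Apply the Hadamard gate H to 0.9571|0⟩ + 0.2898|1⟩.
0.8817|0⟩ + 0.4719|1⟩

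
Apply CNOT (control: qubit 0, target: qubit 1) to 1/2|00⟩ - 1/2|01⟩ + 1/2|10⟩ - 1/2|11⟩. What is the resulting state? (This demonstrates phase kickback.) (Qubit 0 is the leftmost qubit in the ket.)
1/2|00⟩ - 1/2|01⟩ - 1/2|10⟩ + 1/2|11⟩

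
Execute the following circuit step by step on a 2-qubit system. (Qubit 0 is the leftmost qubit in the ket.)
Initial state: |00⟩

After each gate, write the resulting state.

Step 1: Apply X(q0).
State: |10⟩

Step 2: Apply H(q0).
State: 1/√2|00⟩ - 1/√2|10⟩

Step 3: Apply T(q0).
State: 1/√2|00⟩ + (-1/2 - (1/2)i)|10⟩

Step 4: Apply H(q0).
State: (0.1464 - (1/√8)i)|00⟩ + (0.8536 + (1/√8)i)|10⟩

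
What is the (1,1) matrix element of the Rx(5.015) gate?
-0.8056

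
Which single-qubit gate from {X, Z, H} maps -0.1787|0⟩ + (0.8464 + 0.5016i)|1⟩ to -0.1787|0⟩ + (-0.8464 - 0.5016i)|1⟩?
Z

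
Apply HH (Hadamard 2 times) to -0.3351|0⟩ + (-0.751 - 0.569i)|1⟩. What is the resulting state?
-0.3351|0⟩ + (-0.751 - 0.569i)|1⟩

H² = I, so an even number of Hadamards cancels: H^2 = I and the state is unchanged.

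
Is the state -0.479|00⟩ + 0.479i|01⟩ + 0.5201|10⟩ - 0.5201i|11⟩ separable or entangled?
Separable

Writing the state as a|00⟩ + b|01⟩ + c|10⟩ + d|11⟩, it is a product state iff ad − bc = 0.
Here (a, b, c, d) = (-0.479, 0.479i, 0.5201, -0.5201i): ad − bc = (-0.479)(-0.5201i) − (0.479i)(0.5201) = 0, so the state is separable.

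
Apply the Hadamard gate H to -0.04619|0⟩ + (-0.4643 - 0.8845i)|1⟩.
(-0.361 - 0.6254i)|0⟩ + (0.2956 + 0.6254i)|1⟩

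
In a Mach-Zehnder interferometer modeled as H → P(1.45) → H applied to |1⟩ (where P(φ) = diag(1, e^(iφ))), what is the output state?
(0.4397 - 0.4964i)|0⟩ + (0.5603 + 0.4964i)|1⟩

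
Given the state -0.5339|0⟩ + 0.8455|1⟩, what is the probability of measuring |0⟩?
0.285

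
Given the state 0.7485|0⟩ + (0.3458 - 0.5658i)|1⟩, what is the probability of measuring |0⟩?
0.5603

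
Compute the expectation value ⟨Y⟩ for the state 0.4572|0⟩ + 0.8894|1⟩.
0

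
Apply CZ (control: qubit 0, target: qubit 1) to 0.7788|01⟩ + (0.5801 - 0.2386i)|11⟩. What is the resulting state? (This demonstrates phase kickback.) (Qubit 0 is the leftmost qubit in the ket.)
0.7788|01⟩ + (-0.5801 + 0.2386i)|11⟩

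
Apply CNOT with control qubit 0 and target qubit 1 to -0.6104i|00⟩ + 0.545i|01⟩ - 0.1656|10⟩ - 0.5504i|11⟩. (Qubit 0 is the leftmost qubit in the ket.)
-0.6104i|00⟩ + 0.545i|01⟩ - 0.5504i|10⟩ - 0.1656|11⟩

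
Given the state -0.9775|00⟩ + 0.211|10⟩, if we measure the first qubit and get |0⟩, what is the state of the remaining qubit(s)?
-|0⟩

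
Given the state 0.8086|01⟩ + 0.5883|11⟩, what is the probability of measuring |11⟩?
0.3461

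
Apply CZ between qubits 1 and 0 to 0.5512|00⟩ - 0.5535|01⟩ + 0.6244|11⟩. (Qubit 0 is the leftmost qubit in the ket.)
0.5512|00⟩ - 0.5535|01⟩ - 0.6244|11⟩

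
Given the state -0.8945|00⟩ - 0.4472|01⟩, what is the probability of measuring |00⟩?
0.8001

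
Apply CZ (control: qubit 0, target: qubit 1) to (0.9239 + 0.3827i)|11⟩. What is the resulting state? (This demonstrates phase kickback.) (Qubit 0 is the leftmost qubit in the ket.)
(-0.9239 - 0.3827i)|11⟩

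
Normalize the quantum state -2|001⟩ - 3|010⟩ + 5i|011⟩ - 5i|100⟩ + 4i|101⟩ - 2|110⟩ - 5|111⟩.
-0.1925|001⟩ - 0.2887|010⟩ + 0.4811i|011⟩ - 0.4811i|100⟩ + 0.3849i|101⟩ - 0.1925|110⟩ - 0.4811|111⟩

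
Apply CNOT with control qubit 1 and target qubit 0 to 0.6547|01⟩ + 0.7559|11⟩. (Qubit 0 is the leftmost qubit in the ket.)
0.7559|01⟩ + 0.6547|11⟩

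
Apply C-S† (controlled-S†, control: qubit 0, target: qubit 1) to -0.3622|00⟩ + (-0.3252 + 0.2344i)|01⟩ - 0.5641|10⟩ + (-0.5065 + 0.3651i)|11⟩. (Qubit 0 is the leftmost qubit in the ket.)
-0.3622|00⟩ + (-0.3252 + 0.2344i)|01⟩ - 0.5641|10⟩ + (0.3651 + 0.5065i)|11⟩

C-S† leaves the control-|0⟩ kets |00⟩, |01⟩ unchanged and applies S† to qubit 1 on the control-|1⟩ pair (|10⟩, |11⟩).
S† = [[1, 0], [0, -i]].
With a = amp(|10⟩) = -0.5641 and b = amp(|11⟩) = (-0.5065 + 0.3651i):
new amp(|10⟩) = (1)·a = -0.5641
new amp(|11⟩) = (-i)·b = (0.3651 + 0.5065i)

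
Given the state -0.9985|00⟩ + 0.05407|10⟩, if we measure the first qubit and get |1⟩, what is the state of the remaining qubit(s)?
|0⟩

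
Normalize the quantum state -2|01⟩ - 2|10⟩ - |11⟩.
-0.6667|01⟩ - 0.6667|10⟩ - 0.3333|11⟩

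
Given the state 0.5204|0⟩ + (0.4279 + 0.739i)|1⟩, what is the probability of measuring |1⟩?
0.7292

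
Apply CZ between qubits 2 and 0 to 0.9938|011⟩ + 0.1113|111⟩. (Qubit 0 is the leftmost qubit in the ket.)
0.9938|011⟩ - 0.1113|111⟩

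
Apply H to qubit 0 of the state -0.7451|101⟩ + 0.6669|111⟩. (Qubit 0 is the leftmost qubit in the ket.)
-0.5269|001⟩ + 0.4716|011⟩ + 0.5269|101⟩ - 0.4716|111⟩

H on qubit 0 mixes each pair of kets that differ only in qubit 0: amplitudes (a, b) of (|…0…⟩, |…1…⟩) become ((a + b)/√2, (a − b)/√2). Kets absent from the input have amplitude 0.
(|001⟩, |101⟩): (a, b) = (0, -0.7451) → (-0.5269, 0.5269)
(|011⟩, |111⟩): (a, b) = (0, 0.6669) → (0.4716, -0.4716)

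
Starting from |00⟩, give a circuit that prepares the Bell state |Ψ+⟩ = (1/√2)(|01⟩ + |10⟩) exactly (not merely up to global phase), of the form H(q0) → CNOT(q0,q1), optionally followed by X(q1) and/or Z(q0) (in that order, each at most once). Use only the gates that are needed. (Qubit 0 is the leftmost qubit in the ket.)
H(q0) → CNOT(q0,q1) → X(q1)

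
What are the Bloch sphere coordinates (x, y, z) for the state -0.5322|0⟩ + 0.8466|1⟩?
(-0.9011, 0, -0.4335)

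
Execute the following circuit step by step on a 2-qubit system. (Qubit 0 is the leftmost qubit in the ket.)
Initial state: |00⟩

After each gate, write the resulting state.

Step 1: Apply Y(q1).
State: i|01⟩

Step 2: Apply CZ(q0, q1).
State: i|01⟩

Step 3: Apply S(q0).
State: i|01⟩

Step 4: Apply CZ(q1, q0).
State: i|01⟩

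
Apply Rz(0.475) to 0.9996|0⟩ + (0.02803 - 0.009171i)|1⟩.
(0.9715 - 0.2352i)|0⟩ + (0.0294 - 0.002319i)|1⟩

Rz(0.475) = [[e^(−iθ/2), 0], [0, e^(iθ/2)]] with e^(±iθ/2) = cos(θ/2) ± i·sin(θ/2); θ = 0.475, cos(θ/2) ≈ 0.971929, sin(θ/2) ≈ 0.235274.
With a = amp(|0⟩) = 0.9996 and b = amp(|1⟩) = (0.02803 - 0.009171i):
new amp(|0⟩) = (0.971929 - 0.235274i)·a = (0.9715 - 0.2352i)
new amp(|1⟩) = (0.971929 + 0.235274i)·b = (0.0294 - 0.002319i)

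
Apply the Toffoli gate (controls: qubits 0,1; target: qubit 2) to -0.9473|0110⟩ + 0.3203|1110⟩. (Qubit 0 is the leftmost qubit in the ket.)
-0.9473|0110⟩ + 0.3203|1100⟩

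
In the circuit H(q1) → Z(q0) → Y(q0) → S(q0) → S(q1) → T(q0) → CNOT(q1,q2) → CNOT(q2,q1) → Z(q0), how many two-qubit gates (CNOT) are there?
2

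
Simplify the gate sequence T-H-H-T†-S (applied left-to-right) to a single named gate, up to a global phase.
S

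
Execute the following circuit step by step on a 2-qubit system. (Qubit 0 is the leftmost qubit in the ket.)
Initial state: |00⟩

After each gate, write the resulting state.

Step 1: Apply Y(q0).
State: i|10⟩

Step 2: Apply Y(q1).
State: -|11⟩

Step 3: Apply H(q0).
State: -1/√2|01⟩ + 1/√2|11⟩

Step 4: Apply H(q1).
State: -1/2|00⟩ + 1/2|01⟩ + 1/2|10⟩ - 1/2|11⟩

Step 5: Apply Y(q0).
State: -(1/2)i|00⟩ + (1/2)i|01⟩ - (1/2)i|10⟩ + (1/2)i|11⟩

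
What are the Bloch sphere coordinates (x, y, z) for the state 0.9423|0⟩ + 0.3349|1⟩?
(0.6312, 0, 0.7758)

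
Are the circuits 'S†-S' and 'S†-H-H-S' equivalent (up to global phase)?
Yes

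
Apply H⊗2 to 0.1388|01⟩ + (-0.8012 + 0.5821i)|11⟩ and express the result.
(-0.3312 + 0.2911i)|00⟩ + (0.3312 - 0.2911i)|01⟩ + (0.47 - 0.2911i)|10⟩ + (-0.47 + 0.2911i)|11⟩

H⊗2 gives amp(|y⟩) = (1/2) Σ_x (−1)^(x·y) amp(|x⟩), where x·y is the number of positions in which both x and y have a 1.
|00⟩: (0.1388 + (-0.8012 + 0.5821i))/2 = (-0.3312 + 0.2911i)
|01⟩: (-0.1388 - (-0.8012 + 0.5821i))/2 = (0.3312 - 0.2911i)
|10⟩: (0.1388 - (-0.8012 + 0.5821i))/2 = (0.47 - 0.2911i)
|11⟩: (-0.1388 + (-0.8012 + 0.5821i))/2 = (-0.47 + 0.2911i)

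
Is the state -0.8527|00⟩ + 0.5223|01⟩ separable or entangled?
Separable

Writing the state as a|00⟩ + b|01⟩ + c|10⟩ + d|11⟩, it is a product state iff ad − bc = 0.
Here (a, b, c, d) = (-0.8527, 0.5223, 0, 0): ad − bc = (-0.8527)(0) − (0.5223)(0) = 0, so the state is separable.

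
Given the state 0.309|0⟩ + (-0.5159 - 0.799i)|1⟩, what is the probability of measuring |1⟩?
0.9046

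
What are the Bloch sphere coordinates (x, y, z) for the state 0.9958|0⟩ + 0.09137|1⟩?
(0.182, 0, 0.9833)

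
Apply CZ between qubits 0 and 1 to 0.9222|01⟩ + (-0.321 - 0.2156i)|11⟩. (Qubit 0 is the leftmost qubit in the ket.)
0.9222|01⟩ + (0.321 + 0.2156i)|11⟩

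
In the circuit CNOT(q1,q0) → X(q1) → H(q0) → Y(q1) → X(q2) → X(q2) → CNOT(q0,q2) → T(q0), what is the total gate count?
8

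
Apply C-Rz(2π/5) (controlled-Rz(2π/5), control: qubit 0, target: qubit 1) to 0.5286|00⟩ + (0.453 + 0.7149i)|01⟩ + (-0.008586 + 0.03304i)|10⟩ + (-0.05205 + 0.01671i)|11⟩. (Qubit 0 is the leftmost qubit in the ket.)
0.5286|00⟩ + (0.453 + 0.7149i)|01⟩ + (0.01247 + 0.03178i)|10⟩ + (-0.05193 - 0.01708i)|11⟩

C-Rz(2π/5) leaves the control-|0⟩ kets |00⟩, |01⟩ unchanged and applies Rz(2π/5) to qubit 1 on the control-|1⟩ pair (|10⟩, |11⟩).
Rz(2π/5) = [[e^(−iθ/2), 0], [0, e^(iθ/2)]] with e^(±iθ/2) = cos(θ/2) ± i·sin(θ/2); θ = 2π/5, cos(θ/2) ≈ 0.809017, sin(θ/2) ≈ 0.587785.
With a = amp(|10⟩) = (-0.008586 + 0.03304i) and b = amp(|11⟩) = (-0.05205 + 0.01671i):
new amp(|10⟩) = (0.809017 - 0.587785i)·a = (0.01247 + 0.03178i)
new amp(|11⟩) = (0.809017 + 0.587785i)·b = (-0.05193 - 0.01708i)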